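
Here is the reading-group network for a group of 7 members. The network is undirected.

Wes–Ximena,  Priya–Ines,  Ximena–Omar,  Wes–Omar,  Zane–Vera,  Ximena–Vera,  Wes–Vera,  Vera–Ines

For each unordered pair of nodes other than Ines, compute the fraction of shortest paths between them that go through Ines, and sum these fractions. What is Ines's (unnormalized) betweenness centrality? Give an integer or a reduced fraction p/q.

Pairs whose geodesics pass through Ines — Vera–Priya: 1; Priya–Zane: 1; Priya–Omar: 2/2; Priya–Ximena: 1; Priya–Wes: 1.
All other pairs contribute 0.
Summing the contributions gives betweenness(Ines) = 5.

5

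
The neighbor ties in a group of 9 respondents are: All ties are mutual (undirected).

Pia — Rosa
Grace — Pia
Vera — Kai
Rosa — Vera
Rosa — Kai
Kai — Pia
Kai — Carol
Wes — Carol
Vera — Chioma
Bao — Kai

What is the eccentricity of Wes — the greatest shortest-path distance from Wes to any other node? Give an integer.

Distances from Wes: Bao:3, Carol:1, Chioma:4, Grace:4, Kai:2, Pia:3, Rosa:3, Vera:3.
The largest is 4 (to Grace and Chioma), so the eccentricity of Wes is 4.

4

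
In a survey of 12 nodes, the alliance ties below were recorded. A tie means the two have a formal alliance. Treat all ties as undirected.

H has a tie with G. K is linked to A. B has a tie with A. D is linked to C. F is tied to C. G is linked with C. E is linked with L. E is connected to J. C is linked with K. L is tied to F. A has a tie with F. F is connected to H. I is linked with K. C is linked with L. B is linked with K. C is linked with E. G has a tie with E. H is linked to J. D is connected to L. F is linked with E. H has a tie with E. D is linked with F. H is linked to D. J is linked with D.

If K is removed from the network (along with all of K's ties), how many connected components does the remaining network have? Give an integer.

2

Without K, the remaining ties split the others into: {A, B, C, D, E, F, G, H, J, L}; {I}.
That's 2 separate components.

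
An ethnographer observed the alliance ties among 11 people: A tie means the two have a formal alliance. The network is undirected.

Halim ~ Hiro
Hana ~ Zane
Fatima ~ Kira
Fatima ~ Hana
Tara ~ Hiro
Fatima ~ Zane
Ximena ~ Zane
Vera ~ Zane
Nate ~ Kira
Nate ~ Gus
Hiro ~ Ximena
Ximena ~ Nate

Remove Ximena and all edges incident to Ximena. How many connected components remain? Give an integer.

2

Without Ximena, the remaining ties split the others into: {Fatima, Gus, Hana, Kira, Nate, Vera, Zane}; {Halim, Hiro, Tara}.
That's 2 separate components.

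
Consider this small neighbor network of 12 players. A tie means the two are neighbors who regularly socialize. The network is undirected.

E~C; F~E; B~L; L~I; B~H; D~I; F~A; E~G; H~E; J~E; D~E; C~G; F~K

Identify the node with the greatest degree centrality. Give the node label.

E

Degrees — A:1, B:2, C:2, D:2, E:6, F:3, G:2, H:2, I:2, J:1, K:1, L:2.
The maximum is 6, attained only by E.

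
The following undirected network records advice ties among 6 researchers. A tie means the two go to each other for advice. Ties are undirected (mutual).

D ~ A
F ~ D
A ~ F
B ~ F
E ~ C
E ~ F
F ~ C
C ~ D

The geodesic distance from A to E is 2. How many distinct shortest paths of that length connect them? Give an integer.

The shortest distance is 2, and the only length-2 path is A–F–E. So there is exactly 1 shortest path.

1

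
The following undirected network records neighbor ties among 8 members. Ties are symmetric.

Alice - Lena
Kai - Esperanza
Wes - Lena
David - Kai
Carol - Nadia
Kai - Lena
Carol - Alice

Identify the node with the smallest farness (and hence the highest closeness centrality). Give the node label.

Lena

Farness (sum of distances to all others) for each node — Alice:14, Carol:18, David:20, Esperanza:20, Kai:14, Lena:12, Nadia:24, Wes:18.
The smallest farness is 12, for Lena, so Lena has the highest closeness.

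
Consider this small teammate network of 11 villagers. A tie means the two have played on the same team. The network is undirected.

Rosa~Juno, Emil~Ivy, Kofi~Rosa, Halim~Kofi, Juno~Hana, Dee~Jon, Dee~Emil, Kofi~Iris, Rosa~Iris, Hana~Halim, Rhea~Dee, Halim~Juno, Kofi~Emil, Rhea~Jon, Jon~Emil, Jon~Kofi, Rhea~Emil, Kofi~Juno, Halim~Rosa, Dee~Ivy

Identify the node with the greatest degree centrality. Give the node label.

Kofi

Degrees — Dee:4, Emil:5, Halim:4, Hana:2, Iris:2, Ivy:2, Jon:4, Juno:4, Kofi:6, Rhea:3, Rosa:4.
The maximum is 6, attained only by Kofi.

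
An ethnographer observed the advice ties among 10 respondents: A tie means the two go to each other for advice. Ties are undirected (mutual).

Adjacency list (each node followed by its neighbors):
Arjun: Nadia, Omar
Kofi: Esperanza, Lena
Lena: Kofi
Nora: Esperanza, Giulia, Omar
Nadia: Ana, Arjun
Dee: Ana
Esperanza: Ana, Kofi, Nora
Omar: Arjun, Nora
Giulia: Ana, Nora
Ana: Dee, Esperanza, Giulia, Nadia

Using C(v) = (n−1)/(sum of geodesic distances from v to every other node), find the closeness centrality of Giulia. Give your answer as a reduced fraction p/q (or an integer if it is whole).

9/20

Distances from Giulia: Ana:1, Arjun:3, Dee:2, Esperanza:2, Kofi:3, Lena:4, Nadia:2, Nora:1, Omar:2. Sum = 20.
n = 10, so closeness = 9/20.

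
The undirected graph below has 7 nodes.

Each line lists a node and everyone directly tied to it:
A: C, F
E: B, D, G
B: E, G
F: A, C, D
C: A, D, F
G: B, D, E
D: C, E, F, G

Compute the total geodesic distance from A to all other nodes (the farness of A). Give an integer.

Distances from A: B:4, C:1, D:2, E:3, F:1, G:3.
Sum = 4 + 1 + 2 + 3 + 1 + 3 = 14.

14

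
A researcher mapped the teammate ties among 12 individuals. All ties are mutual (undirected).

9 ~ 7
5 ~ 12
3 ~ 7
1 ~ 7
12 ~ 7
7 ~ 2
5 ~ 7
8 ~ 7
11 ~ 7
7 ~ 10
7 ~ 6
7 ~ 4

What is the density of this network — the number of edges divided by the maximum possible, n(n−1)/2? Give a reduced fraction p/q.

2/11

There are 12 edges and 12 nodes, so the maximum possible is C(12,2) = 66.
Density = 12/66 = 2/11.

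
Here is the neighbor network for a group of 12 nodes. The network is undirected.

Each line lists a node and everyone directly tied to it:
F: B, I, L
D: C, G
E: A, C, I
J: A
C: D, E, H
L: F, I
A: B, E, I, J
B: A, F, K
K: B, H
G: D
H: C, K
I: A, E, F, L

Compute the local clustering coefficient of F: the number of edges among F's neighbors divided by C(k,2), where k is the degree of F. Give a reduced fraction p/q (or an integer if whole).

F's neighbors: B, I, and L (k = 3).
Possible neighbor pairs: C(3,2) = 3. Edges among them: I–L → e = 1.
Clustering(F) = 1/3.

1/3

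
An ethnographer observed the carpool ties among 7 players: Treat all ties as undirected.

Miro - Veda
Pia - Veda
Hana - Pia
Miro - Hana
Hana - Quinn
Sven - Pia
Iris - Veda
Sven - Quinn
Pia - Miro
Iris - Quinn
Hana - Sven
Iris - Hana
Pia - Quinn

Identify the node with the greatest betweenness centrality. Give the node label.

Unnormalized betweenness of each node: Hana:7/3, Iris:5/6, Miro:1/3, Pia:17/6, Quinn:5/6, Sven:0, Veda:5/6.
Pia has the largest value, 17/6, making it the main broker — the node through which the most shortest paths run.

Pia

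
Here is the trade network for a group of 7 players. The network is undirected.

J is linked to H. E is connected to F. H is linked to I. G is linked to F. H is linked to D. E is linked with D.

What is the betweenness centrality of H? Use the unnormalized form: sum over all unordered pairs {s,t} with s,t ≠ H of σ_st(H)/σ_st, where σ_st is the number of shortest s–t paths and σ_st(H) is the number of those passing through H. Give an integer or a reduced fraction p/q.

Pairs whose geodesics pass through H — I–J: 1; I–E: 1; I–F: 1; I–G: 1; I–D: 1; J–E: 1; J–F: 1; J–G: 1; J–D: 1.
All other pairs contribute 0.
Summing the contributions gives betweenness(H) = 9.

9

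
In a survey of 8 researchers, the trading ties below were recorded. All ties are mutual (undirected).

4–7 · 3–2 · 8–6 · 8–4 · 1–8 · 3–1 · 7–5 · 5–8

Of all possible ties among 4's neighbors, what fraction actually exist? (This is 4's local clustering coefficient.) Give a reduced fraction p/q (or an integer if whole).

0

4's neighbors: 7 and 8 (k = 2).
Possible neighbor pairs: C(2,2) = 1. Edges among them: none → e = 0.
Clustering(4) = 0/1.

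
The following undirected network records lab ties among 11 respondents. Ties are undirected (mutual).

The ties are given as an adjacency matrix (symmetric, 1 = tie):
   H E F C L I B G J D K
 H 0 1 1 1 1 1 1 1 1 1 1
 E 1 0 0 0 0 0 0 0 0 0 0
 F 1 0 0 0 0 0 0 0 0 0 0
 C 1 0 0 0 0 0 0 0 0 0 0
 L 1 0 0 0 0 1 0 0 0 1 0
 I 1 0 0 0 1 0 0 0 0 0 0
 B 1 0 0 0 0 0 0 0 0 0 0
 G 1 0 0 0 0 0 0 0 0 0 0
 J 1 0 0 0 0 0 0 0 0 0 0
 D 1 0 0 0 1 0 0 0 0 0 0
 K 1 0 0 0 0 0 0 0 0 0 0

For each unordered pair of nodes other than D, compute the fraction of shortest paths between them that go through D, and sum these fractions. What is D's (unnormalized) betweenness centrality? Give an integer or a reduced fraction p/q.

No shortest path between any pair of other nodes passes through D.
Summing the contributions gives betweenness(D) = 0.

0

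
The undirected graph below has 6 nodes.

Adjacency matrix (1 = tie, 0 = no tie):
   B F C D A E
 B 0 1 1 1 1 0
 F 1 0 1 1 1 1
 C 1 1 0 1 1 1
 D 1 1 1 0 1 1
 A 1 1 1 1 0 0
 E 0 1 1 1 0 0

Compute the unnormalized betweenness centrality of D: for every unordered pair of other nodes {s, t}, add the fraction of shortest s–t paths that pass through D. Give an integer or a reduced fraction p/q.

2/3

Pairs whose geodesics pass through D — B–E: 1/3; A–E: 1/3.
All other pairs contribute 0.
Summing the contributions gives betweenness(D) = 2/3.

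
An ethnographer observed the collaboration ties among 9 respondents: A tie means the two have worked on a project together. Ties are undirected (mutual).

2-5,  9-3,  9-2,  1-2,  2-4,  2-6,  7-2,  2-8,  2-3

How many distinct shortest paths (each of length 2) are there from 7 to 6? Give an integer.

The shortest distance is 2, and the only length-2 path is 7–2–6. So there is exactly 1 shortest path.

1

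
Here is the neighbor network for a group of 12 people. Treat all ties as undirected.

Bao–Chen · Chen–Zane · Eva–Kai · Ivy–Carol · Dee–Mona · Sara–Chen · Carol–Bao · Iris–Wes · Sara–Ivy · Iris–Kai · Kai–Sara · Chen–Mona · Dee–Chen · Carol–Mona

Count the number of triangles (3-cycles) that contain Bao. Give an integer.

0

Bao's neighbors are Carol and Chen, but none of them are tied to each other, so no triangle contains Bao.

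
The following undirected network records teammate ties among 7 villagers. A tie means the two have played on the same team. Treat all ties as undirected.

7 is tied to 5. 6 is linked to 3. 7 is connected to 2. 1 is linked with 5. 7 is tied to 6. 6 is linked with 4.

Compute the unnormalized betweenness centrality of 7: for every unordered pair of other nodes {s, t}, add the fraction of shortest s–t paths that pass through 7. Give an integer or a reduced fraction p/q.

Pairs whose geodesics pass through 7 — 1–3: 1; 1–4: 1; 1–2: 1; 1–6: 1; 3–2: 1; 3–5: 1; 4–2: 1; 4–5: 1; 2–5: 1; 2–6: 1; 5–6: 1.
All other pairs contribute 0.
Summing the contributions gives betweenness(7) = 11.

11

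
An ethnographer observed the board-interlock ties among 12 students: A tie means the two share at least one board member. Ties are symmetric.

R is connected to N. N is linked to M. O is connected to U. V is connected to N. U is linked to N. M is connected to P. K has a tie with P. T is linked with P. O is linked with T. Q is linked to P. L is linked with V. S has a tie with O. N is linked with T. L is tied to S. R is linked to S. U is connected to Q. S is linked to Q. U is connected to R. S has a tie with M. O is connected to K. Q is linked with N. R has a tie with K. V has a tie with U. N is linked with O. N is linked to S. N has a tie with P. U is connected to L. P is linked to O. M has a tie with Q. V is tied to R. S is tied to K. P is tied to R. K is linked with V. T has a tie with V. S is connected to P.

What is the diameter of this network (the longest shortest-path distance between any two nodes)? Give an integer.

Eccentricity of each node (its greatest distance to any other): K:2, L:2, M:2, N:2, O:2, P:2, Q:2, R:2, S:2, T:2, U:2, V:2.
The maximum eccentricity is 2, realized for instance by the pair R–Q via R – P – Q. So the diameter is 2.

2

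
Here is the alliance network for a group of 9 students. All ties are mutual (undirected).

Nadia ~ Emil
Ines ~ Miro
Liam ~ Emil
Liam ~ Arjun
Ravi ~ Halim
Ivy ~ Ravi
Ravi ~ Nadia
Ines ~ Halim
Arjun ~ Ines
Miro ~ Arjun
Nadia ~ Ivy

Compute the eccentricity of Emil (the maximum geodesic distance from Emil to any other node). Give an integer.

3

Distances from Emil: Arjun:2, Halim:3, Ines:3, Ivy:2, Liam:1, Miro:3, Nadia:1, Ravi:2.
The largest is 3 (to Halim, Ines, and Miro), so the eccentricity of Emil is 3.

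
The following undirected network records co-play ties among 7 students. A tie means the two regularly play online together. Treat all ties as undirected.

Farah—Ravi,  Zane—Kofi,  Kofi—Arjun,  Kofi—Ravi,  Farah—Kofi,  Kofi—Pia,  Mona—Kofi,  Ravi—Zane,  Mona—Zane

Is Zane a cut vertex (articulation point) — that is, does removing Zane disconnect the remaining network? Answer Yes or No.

No

Even without Zane, every remaining node can still reach every other (the residual graph is connected), so Zane is not a cut vertex.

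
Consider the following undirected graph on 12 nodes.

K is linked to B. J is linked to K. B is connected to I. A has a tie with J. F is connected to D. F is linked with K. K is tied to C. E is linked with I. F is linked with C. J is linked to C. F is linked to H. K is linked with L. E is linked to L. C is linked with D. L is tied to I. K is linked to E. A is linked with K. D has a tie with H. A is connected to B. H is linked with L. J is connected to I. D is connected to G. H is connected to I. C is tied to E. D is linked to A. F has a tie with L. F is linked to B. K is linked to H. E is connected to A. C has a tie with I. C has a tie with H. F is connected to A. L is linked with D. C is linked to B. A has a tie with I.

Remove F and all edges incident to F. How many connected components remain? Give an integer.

1

F's neighbors (A, B, C, D, H, K, and L) remain reachable from one another through other ties, so the rest of the network stays in one piece.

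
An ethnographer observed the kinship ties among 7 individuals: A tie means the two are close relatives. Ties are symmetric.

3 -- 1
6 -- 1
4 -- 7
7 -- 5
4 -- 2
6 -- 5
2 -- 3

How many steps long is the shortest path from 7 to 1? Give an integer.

One shortest route is 7 – 5 – 6 – 1, which uses 3 edges, and at distance 2 from 7 we only reach {2, 6}, which does not include 1. So d(7,1) = 3.

3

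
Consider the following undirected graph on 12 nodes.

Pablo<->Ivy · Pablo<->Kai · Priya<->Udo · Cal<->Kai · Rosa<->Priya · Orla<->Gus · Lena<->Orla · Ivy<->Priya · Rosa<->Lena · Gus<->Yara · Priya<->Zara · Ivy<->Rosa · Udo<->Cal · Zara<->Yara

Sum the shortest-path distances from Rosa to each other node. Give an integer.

23

Distances from Rosa: Cal:3, Gus:3, Ivy:1, Kai:3, Lena:1, Orla:2, Pablo:2, Priya:1, Udo:2, Yara:3, Zara:2.
Sum = 3 + 3 + 1 + 3 + 1 + 2 + 2 + 1 + 2 + 3 + 2 = 23.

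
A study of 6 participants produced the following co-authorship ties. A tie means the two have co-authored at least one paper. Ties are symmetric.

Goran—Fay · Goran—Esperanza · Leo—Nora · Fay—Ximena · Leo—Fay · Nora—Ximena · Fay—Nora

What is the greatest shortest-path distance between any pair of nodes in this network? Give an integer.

3

Eccentricity of each node (its greatest distance to any other): Esperanza:3, Fay:2, Goran:2, Leo:3, Nora:3, Ximena:3.
The maximum eccentricity is 3, realized for instance by the pair Esperanza–Ximena via Esperanza – Goran – Fay – Ximena. So the diameter is 3.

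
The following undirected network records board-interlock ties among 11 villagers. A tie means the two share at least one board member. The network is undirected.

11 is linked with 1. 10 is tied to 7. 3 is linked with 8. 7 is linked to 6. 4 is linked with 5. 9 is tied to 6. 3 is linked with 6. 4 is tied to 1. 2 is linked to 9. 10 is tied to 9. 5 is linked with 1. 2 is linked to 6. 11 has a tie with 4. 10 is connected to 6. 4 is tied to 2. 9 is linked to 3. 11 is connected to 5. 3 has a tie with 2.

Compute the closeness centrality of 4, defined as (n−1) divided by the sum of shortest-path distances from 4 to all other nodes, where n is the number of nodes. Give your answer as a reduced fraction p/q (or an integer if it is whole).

10/19

Distances from 4: 1:1, 2:1, 3:2, 5:1, 6:2, 7:3, 8:3, 9:2, 10:3, 11:1. Sum = 19.
n = 11, so closeness = 10/19.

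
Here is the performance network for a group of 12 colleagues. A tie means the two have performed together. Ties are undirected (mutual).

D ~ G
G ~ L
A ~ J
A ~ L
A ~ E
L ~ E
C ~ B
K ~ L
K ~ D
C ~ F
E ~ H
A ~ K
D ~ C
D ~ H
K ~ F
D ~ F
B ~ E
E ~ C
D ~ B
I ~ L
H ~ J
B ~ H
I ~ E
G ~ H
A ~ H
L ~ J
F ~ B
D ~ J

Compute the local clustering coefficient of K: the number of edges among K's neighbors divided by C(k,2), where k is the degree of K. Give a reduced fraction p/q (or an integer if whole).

1/3

K's neighbors: A, D, F, and L (k = 4).
Possible neighbor pairs: C(4,2) = 6. Edges among them: A–L, D–F → e = 2.
Clustering(K) = 2/6 = 1/3.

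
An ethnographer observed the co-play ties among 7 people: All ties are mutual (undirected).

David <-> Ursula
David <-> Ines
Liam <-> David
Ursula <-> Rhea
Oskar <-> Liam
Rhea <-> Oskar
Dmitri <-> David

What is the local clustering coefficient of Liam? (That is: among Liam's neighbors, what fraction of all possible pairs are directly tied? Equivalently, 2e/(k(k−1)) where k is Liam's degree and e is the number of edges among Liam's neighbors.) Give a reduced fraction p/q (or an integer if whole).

Liam's neighbors: David and Oskar (k = 2).
Possible neighbor pairs: C(2,2) = 1. Edges among them: none → e = 0.
Clustering(Liam) = 0/1.

0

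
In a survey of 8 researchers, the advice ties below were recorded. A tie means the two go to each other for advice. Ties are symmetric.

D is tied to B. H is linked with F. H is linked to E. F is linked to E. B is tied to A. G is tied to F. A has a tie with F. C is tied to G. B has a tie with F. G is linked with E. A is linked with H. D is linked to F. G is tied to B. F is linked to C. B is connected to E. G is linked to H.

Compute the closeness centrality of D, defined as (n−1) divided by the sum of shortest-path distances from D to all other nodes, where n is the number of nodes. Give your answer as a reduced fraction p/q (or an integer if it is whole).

7/12

Distances from D: A:2, B:1, C:2, E:2, F:1, G:2, H:2. Sum = 12.
n = 8, so closeness = 7/12.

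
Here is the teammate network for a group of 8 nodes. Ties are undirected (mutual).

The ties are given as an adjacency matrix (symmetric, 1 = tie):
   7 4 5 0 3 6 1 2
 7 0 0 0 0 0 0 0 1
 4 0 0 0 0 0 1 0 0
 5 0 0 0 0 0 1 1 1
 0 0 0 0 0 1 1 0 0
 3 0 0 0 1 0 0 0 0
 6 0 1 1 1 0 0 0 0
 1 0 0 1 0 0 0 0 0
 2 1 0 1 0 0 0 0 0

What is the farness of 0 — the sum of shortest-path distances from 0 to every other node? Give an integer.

16

Distances from 0: 1:3, 2:3, 3:1, 4:2, 5:2, 6:1, 7:4.
Sum = 3 + 3 + 1 + 2 + 2 + 1 + 4 = 16.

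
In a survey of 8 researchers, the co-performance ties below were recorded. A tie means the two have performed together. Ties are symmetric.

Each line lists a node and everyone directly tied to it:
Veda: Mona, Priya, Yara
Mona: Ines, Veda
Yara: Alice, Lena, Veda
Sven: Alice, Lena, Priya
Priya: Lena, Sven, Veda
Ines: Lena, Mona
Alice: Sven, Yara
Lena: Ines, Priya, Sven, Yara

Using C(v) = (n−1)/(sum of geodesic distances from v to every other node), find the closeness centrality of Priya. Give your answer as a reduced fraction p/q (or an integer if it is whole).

Distances from Priya: Alice:2, Ines:2, Lena:1, Mona:2, Sven:1, Veda:1, Yara:2. Sum = 11.
n = 8, so closeness = 7/11.

7/11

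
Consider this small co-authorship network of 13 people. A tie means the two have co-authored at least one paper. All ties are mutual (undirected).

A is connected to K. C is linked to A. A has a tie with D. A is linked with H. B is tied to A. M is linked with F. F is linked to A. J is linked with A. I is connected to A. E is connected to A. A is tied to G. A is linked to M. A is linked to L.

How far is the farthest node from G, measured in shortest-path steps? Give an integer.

2

Distances from G: A:1, B:2, C:2, D:2, E:2, F:2, H:2, I:2, J:2, K:2, L:2, M:2.
The largest is 2 (to I, M, C, J, D, K, F, B, L, H, and E), so the eccentricity of G is 2.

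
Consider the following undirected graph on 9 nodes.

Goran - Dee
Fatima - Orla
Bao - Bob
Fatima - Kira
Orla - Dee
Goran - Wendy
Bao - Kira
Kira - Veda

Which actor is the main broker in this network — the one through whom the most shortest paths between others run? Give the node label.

Unnormalized betweenness of each node: Bao:7, Bob:0, Dee:12, Fatima:16, Goran:7, Kira:17, Orla:15, Veda:0, Wendy:0.
Kira has the largest value, 17, making it the main broker — the node through which the most shortest paths run.

Kira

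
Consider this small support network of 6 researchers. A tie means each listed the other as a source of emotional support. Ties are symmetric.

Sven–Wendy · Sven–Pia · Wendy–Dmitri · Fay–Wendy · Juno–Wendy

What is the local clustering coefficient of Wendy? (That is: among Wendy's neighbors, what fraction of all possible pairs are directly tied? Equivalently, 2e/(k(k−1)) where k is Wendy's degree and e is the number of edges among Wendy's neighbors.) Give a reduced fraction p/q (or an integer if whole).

Wendy's neighbors: Dmitri, Fay, Juno, and Sven (k = 4).
Possible neighbor pairs: C(4,2) = 6. Edges among them: none → e = 0.
Clustering(Wendy) = 0/6 = 0.

0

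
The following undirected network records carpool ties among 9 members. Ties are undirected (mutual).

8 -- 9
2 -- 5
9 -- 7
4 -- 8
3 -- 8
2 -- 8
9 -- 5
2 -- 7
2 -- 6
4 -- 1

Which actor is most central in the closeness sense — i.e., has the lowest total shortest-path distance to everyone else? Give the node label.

Farness (sum of distances to all others) for each node — 1:24, 2:13, 3:19, 4:17, 5:18, 6:20, 7:18, 8:12, 9:15.
The smallest farness is 12, for 8, so 8 has the highest closeness.

8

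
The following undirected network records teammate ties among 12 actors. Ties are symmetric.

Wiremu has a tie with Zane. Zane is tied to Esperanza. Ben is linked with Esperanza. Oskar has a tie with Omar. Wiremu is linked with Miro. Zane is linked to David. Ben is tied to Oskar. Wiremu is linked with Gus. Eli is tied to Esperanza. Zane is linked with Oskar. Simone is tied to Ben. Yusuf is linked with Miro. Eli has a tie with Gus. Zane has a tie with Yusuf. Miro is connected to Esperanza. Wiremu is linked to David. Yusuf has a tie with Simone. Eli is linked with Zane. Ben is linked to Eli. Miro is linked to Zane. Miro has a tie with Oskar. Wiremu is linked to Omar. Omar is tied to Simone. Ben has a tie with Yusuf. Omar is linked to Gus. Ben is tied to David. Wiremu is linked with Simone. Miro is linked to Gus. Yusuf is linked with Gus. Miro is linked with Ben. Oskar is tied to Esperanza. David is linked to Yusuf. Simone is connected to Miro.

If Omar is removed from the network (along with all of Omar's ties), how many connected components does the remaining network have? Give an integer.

1

Omar's neighbors (Gus, Oskar, Simone, and Wiremu) remain reachable from one another through other ties, so the rest of the network stays in one piece.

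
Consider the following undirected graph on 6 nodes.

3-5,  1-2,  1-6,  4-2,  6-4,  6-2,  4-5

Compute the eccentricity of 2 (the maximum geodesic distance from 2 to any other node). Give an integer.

3

Distances from 2: 1:1, 3:3, 4:1, 5:2, 6:1.
The largest is 3 (to 3), so the eccentricity of 2 is 3.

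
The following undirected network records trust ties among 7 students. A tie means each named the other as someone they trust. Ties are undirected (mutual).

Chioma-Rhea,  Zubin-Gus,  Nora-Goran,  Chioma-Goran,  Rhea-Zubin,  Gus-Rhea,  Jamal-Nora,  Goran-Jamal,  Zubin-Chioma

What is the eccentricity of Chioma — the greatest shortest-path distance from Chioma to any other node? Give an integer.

Distances from Chioma: Goran:1, Gus:2, Jamal:2, Nora:2, Rhea:1, Zubin:1.
The largest is 2 (to Gus, Nora, and Jamal), so the eccentricity of Chioma is 2.

2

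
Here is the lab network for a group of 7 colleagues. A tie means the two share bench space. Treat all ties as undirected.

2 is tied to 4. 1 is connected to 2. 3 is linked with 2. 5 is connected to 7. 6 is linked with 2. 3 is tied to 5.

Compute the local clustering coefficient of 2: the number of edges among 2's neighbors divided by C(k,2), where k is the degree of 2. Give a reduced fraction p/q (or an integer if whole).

2's neighbors: 1, 3, 4, and 6 (k = 4).
Possible neighbor pairs: C(4,2) = 6. Edges among them: none → e = 0.
Clustering(2) = 0/6 = 0.

0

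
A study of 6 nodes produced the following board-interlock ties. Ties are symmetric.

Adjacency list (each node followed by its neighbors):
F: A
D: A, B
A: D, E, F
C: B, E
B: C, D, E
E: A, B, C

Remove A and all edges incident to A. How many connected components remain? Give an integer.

2

Without A, the remaining ties split the others into: {B, C, D, E}; {F}.
That's 2 separate components.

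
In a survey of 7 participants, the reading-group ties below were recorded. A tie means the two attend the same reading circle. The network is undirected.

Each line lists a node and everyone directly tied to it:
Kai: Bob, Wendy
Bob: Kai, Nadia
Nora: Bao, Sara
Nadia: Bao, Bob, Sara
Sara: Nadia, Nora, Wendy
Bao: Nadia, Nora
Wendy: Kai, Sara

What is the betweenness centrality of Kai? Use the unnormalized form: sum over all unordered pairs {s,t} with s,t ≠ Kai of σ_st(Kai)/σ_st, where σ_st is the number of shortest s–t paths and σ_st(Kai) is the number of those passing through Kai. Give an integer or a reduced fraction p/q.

Pairs whose geodesics pass through Kai — Wendy–Bob: 1.
All other pairs contribute 0.
Summing the contributions gives betweenness(Kai) = 1.

1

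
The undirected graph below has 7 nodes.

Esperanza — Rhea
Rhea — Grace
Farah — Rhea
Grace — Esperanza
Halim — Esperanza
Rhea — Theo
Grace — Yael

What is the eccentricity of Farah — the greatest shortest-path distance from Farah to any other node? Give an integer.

Distances from Farah: Esperanza:2, Grace:2, Halim:3, Rhea:1, Theo:2, Yael:3.
The largest is 3 (to Halim and Yael), so the eccentricity of Farah is 3.

3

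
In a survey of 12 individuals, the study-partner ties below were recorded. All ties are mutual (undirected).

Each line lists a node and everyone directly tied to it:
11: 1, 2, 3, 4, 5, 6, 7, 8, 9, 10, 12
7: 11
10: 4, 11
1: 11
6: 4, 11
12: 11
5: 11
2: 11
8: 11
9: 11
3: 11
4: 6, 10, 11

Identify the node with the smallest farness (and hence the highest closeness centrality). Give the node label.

Farness (sum of distances to all others) for each node — 1:21, 2:21, 3:21, 4:19, 5:21, 6:20, 7:21, 8:21, 9:21, 10:20, 11:11, 12:21.
The smallest farness is 11, for 11, so 11 has the highest closeness.

11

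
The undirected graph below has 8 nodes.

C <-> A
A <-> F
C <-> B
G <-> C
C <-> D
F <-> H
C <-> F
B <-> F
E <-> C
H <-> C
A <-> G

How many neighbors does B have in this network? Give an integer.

2

B is directly tied to C and F. That is 2 neighbors, so the degree of B is 2.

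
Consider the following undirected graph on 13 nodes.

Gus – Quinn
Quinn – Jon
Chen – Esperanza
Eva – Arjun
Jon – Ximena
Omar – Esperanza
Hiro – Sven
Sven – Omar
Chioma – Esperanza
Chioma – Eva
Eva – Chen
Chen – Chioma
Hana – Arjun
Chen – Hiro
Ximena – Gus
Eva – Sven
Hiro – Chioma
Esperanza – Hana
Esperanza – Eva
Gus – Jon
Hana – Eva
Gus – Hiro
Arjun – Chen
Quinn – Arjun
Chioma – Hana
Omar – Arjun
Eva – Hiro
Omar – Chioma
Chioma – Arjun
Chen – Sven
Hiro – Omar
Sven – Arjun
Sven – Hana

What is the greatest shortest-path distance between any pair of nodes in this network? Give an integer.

4

Eccentricity of each node (its greatest distance to any other): Arjun:3, Chen:3, Chioma:3, Esperanza:4, Eva:3, Gus:3, Hana:4, Hiro:2, Jon:4, Omar:3, Quinn:3, Sven:3, Ximena:4.
The maximum eccentricity is 4, realized for instance by the pair Jon–Esperanza via Jon – Quinn – Arjun – Hana – Esperanza. So the diameter is 4.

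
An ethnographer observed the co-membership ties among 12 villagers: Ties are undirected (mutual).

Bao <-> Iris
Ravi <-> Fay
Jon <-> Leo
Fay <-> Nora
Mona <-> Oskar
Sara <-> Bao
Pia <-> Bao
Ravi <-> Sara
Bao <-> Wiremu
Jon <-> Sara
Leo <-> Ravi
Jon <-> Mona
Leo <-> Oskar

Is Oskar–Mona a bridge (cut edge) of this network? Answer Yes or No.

Even without that edge, Oskar still reaches Mona via Oskar – Leo – Jon – Mona, so the network stays connected. Not a bridge.

No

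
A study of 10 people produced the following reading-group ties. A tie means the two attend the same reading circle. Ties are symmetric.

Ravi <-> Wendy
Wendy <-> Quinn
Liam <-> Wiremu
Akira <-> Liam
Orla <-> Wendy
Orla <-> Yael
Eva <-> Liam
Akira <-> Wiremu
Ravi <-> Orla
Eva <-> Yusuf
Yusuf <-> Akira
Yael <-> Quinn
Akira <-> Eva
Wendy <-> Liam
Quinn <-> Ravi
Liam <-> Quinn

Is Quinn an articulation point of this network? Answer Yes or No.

Even without Quinn, every remaining node can still reach every other (the residual graph is connected), so Quinn is not a cut vertex.

No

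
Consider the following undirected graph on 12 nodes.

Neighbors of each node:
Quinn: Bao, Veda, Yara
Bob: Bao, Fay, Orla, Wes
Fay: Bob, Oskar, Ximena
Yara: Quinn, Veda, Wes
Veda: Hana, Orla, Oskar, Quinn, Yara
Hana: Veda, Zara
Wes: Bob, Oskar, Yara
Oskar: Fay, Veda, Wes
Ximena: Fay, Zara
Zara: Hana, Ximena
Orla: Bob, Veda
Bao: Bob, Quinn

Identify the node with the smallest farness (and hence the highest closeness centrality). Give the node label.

Veda

Farness (sum of distances to all others) for each node — Bao:25, Bob:20, Fay:22, Hana:24, Orla:22, Oskar:21, Quinn:23, Veda:18, Wes:23, Ximena:28, Yara:23, Zara:29.
The smallest farness is 18, for Veda, so Veda has the highest closeness.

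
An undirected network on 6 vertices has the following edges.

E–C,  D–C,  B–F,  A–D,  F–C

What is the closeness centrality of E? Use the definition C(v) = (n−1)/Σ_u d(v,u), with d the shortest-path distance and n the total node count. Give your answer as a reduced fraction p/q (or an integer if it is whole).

5/11

Distances from E: A:3, B:3, C:1, D:2, F:2. Sum = 11.
n = 6, so closeness = 5/11.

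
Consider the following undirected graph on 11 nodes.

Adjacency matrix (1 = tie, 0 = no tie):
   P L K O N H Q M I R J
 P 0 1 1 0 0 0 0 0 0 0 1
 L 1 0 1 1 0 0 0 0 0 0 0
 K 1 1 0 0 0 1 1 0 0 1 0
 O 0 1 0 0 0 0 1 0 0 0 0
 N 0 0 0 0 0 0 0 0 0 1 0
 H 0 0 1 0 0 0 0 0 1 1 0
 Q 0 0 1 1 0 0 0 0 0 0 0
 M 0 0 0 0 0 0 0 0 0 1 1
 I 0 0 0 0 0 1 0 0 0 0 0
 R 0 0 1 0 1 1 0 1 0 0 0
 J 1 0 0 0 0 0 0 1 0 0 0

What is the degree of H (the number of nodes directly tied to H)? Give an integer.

H is directly tied to I, K, and R. That is 3 neighbors, so the degree of H is 3.

3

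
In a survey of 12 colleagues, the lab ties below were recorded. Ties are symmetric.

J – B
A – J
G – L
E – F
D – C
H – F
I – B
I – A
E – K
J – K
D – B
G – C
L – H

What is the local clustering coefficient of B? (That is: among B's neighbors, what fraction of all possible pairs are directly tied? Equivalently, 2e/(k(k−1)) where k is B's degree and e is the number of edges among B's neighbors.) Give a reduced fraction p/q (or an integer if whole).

B's neighbors: D, I, and J (k = 3).
Possible neighbor pairs: C(3,2) = 3. Edges among them: none → e = 0.
Clustering(B) = 0/3 = 0.

0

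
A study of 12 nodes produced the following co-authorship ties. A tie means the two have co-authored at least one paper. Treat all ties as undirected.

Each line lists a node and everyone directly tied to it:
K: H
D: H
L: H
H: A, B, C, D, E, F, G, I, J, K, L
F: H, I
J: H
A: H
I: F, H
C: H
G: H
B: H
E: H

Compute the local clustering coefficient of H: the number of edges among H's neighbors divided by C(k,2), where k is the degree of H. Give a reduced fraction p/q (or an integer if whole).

H's neighbors: A, B, C, D, E, F, G, I, J, K, and L (k = 11).
Possible neighbor pairs: C(11,2) = 55. Edges among them: F–I → e = 1.
Clustering(H) = 1/55.

1/55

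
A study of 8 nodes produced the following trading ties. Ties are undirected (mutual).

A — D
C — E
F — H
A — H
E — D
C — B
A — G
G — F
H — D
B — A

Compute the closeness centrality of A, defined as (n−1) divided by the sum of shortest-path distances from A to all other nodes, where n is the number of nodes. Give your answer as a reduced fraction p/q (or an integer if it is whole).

7/10

Distances from A: B:1, C:2, D:1, E:2, F:2, G:1, H:1. Sum = 10.
n = 8, so closeness = 7/10.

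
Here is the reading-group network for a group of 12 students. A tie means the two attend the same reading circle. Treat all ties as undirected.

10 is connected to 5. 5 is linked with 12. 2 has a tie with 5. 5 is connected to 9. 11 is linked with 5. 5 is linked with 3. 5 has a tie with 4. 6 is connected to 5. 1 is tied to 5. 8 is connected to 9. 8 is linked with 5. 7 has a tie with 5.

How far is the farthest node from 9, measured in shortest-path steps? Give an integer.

Distances from 9: 1:2, 2:2, 3:2, 4:2, 5:1, 6:2, 7:2, 8:1, 10:2, 11:2, 12:2.
The largest is 2 (to 3, 6, 11, 7, 12, 10, 1, 2, and 4), so the eccentricity of 9 is 2.

2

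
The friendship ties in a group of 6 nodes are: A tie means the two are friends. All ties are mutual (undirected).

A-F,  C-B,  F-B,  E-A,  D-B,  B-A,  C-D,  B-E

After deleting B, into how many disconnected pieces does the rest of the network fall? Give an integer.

Without B, the remaining ties split the others into: {A, E, F}; {C, D}.
That's 2 separate components.

2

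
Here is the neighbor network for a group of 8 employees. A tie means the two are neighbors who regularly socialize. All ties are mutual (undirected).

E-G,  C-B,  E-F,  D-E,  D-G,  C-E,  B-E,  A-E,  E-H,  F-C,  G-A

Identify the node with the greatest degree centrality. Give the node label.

Degrees — A:2, B:2, C:3, D:2, E:7, F:2, G:3, H:1.
The maximum is 7, attained only by E.

E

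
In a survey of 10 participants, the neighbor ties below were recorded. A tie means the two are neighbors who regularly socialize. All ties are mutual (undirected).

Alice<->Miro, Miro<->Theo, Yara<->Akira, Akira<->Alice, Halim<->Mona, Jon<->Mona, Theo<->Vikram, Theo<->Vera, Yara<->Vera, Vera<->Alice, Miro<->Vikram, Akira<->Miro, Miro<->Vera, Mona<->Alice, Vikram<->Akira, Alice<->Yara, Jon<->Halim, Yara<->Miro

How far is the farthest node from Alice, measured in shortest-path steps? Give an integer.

2

Distances from Alice: Akira:1, Halim:2, Jon:2, Miro:1, Mona:1, Theo:2, Vera:1, Vikram:2, Yara:1.
The largest is 2 (to Jon, Halim, Vikram, and Theo), so the eccentricity of Alice is 2.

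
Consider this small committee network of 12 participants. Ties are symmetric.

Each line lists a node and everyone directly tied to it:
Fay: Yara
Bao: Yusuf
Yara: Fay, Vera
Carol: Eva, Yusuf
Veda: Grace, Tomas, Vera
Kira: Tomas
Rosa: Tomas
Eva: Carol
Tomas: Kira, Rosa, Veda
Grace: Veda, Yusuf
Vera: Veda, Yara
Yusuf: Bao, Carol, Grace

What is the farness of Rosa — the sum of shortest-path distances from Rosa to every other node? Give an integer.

Distances from Rosa: Bao:5, Carol:5, Eva:6, Fay:5, Grace:3, Kira:2, Tomas:1, Veda:2, Vera:3, Yara:4, Yusuf:4.
Sum = 5 + 5 + 6 + 5 + 3 + 2 + 1 + 2 + 3 + 4 + 4 = 40.

40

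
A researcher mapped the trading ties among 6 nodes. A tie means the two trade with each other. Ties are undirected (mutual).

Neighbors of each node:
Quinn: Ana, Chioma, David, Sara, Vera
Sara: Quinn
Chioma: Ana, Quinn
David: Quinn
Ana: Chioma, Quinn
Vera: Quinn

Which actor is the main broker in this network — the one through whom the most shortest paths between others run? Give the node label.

Unnormalized betweenness of each node: Ana:0, Chioma:0, David:0, Quinn:9, Sara:0, Vera:0.
Quinn has the largest value, 9, making it the main broker — the node through which the most shortest paths run.

Quinn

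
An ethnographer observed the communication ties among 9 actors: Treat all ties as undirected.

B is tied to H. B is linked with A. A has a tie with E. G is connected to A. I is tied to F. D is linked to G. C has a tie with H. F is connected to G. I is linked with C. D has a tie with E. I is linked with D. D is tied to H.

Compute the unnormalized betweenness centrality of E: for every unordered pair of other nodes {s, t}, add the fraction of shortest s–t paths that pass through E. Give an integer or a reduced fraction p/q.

5/6

Pairs whose geodesics pass through E — I–A: 1/3; D–A: 1/2.
All other pairs contribute 0.
Summing the contributions gives betweenness(E) = 5/6.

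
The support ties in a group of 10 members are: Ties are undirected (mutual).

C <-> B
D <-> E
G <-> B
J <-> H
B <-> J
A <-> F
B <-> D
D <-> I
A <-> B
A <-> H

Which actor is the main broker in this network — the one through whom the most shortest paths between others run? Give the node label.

Unnormalized betweenness of each node: A:11, B:28, C:0, D:15, E:0, F:0, G:0, H:1, I:0, J:3.
B has the largest value, 28, making it the main broker — the node through which the most shortest paths run.

B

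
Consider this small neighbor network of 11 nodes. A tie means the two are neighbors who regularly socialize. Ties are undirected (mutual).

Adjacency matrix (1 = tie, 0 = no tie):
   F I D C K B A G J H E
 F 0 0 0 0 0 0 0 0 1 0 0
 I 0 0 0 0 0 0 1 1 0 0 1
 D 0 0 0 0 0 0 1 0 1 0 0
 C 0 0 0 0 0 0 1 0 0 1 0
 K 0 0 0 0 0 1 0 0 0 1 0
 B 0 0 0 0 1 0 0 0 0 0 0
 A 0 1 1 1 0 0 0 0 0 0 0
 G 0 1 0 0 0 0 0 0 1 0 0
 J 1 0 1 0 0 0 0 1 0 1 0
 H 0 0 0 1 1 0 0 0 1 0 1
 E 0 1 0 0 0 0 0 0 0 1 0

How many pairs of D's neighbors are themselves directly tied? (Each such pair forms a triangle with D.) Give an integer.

D's neighbors are A and J, but none of them are tied to each other, so no triangle contains D.

0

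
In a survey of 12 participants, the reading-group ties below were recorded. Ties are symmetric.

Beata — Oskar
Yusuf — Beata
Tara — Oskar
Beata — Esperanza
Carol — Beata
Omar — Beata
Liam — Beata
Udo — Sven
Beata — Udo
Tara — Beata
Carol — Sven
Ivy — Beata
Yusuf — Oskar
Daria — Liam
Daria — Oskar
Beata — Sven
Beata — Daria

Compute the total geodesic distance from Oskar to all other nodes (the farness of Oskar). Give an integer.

Distances from Oskar: Beata:1, Carol:2, Daria:1, Esperanza:2, Ivy:2, Liam:2, Omar:2, Sven:2, Tara:1, Udo:2, Yusuf:1.
Sum = 1 + 2 + 1 + 2 + 2 + 2 + 2 + 2 + 1 + 2 + 1 = 18.

18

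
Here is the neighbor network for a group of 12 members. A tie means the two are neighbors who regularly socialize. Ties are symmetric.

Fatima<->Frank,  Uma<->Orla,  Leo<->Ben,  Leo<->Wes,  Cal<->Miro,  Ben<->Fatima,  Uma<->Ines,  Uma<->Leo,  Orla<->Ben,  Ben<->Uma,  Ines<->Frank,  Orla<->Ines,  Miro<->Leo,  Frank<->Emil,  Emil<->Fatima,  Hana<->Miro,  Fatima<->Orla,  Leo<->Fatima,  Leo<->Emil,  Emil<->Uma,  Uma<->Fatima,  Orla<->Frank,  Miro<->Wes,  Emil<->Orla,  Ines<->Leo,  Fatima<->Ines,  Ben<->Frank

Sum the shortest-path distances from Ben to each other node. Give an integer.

Distances from Ben: Cal:3, Emil:2, Fatima:1, Frank:1, Hana:3, Ines:2, Leo:1, Miro:2, Orla:1, Uma:1, Wes:2.
Sum = 3 + 2 + 1 + 1 + 3 + 2 + 1 + 2 + 1 + 1 + 2 = 19.

19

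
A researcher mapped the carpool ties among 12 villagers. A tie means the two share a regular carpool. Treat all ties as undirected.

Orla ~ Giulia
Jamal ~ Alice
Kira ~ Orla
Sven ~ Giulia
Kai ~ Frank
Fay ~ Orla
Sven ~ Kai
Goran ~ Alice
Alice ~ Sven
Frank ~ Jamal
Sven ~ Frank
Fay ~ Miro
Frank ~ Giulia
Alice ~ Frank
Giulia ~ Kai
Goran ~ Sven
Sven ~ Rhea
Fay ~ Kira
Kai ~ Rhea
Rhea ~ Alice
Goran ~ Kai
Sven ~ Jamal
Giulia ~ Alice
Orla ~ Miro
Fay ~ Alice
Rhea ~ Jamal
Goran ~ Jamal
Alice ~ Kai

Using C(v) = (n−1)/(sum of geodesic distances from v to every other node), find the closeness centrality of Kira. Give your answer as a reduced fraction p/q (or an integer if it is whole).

Distances from Kira: Alice:2, Fay:1, Frank:3, Giulia:2, Goran:3, Jamal:3, Kai:3, Miro:2, Orla:1, Rhea:3, Sven:3. Sum = 26.
n = 12, so closeness = 11/26.

11/26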